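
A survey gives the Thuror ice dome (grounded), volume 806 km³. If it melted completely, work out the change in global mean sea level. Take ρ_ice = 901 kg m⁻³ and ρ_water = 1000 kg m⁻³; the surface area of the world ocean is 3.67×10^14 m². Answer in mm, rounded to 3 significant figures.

Thuror: 806 km³ × (901/1000) = 726.2 km³ of water.
Spread over 3.67×10^14 m² of ocean, Δh = 7.262×10^11 / 3.67×10^14 = 1.98×10^-3 m = 1.98 mm.

≈ 1.98 mm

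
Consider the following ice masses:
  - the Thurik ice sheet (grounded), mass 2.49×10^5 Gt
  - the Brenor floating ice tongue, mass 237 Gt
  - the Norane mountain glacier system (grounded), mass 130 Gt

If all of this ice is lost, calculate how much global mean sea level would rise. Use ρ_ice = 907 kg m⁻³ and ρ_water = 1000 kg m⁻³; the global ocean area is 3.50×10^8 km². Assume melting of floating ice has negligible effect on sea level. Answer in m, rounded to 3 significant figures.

Thurik: 2.49×10^5 Gt = 2.490×10^17 kg; dividing by ρ_w = 1000 kg m⁻³ gives 2.490×10^14 m³ of water.
The Brenor floating ice tongue is floating and already displaces its own weight of water, so its melt adds essentially nothing to sea level.
Norane: 130 Gt = 1.300×10^14 kg; dividing by ρ_w = 1000 kg m⁻³ gives 1.300×10^11 m³ of water.
Total added water ≈ 2.491×10^14 m³ over 3.50×10^14 m² → Δh = 0.712 m.

≈ 0.712 m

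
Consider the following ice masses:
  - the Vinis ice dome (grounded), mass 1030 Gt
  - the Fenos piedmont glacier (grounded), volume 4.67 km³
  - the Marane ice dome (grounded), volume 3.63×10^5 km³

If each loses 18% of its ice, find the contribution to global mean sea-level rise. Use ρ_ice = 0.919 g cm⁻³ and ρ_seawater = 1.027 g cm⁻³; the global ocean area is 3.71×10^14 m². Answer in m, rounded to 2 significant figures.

≈ 0.16 m

Vinis: 0.18 × 1030 Gt = 1.854×10^14 kg; dividing by ρ_w = 1.027 g cm⁻³ = 1027 kg m⁻³ gives 1.805×10^11 m³ of water.
Fenos: 0.18 × 4.67 km³ × (919/1027) = 0.7522 km³ of water.
Marane: 0.18 × 3.63×10^5 km³ × (919/1027) = 5.847×10^4 km³ of water.
Total added water ≈ 5.865×10^13 m³ over 3.71×10^14 m² → Δh = 0.158 m.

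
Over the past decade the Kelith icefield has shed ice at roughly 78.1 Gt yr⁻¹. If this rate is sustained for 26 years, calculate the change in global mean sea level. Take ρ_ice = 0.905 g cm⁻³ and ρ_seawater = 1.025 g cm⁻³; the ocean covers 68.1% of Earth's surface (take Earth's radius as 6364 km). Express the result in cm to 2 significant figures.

≈ 0.57 cm

Total mass lost = 78.1 Gt/yr × 26 yr = 2031 Gt = 2.031×10^15 kg.
ρ_w = 1.025 g cm⁻³ = 1025 kg m⁻³, so water volume = 2.031×10^15 / 1025 = 1.981×10^12 m³.
Δh = 1.981×10^12 / 3.47×10^14 = 5.72×10^-3 m = 0.57 cm.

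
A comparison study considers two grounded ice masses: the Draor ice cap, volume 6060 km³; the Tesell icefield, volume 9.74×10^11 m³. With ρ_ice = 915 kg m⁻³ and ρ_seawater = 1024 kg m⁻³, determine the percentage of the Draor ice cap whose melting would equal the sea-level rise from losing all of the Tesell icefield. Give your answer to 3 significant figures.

Equal sea-level rise means equal mass of meltwater, i.e. equal mass of ice lost.
Ice mass of Tesell: 8.912×10^14 kg; ice mass of Draor: 5.545×10^15 kg.
Fraction required = 8.912×10^14 / 5.545×10^15 = 0.161 → 16.1 %.

≈ 16.1 %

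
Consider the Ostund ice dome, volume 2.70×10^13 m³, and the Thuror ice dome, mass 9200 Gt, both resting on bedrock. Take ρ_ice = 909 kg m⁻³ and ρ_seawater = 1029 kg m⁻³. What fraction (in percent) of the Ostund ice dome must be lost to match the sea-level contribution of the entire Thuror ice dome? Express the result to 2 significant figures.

Equal sea-level rise means equal mass of meltwater, i.e. equal mass of ice lost.
Ice mass of Thuror: 9.200×10^15 kg; ice mass of Ostund: 2.454×10^16 kg.
Fraction required = 9.200×10^15 / 2.454×10^16 = 0.375 → 37 %.

≈ 37 %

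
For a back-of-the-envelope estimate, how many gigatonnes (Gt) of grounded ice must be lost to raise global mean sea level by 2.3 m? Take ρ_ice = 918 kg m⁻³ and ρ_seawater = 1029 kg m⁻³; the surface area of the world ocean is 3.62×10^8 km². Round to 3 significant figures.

Required water volume = Δh × A = 2.3 m × 3.62×10^14 m² = 8.326×10^14 m³.
ρ_w = 1029 kg m⁻³, so the mass of water = 8.326×10^14 m³ × 1029 kg m⁻³ = 8.567×10^17 kg = 8.57×10^5 Gt (and the same mass of ice, by conservation).

≈ 8.57×10^5 Gt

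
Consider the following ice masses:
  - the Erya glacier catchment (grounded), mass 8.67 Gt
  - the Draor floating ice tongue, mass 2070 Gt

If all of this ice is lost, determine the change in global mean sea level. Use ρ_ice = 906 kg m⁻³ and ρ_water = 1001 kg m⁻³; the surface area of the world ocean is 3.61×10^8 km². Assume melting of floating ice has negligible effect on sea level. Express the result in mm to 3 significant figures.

≈ 0.0240 mm

Erya: 8.67 Gt = 8.670×10^12 kg; dividing by ρ_w = 1001 kg m⁻³ gives 8.661×10^9 m³ of water.
The Draor floating ice tongue is floating and already displaces its own weight of water, so its melt adds essentially nothing to sea level.
Total added water ≈ 8.661×10^9 m³ over 3.61×10^14 m² → Δh = 2.40×10^-5 m = 0.0240 mm.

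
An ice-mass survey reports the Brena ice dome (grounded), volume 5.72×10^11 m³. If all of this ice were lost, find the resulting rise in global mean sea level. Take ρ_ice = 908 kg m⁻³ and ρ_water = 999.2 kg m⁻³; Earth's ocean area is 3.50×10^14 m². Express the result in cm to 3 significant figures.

Brena: 5.72×10^11 m³ × (908/999.2) = 5.198×10^11 m³ of water.
Spread over 3.50×10^14 m² of ocean, Δh = 5.198×10^11 / 3.50×10^14 = 1.49×10^-3 m = 0.149 cm.

≈ 0.149 cm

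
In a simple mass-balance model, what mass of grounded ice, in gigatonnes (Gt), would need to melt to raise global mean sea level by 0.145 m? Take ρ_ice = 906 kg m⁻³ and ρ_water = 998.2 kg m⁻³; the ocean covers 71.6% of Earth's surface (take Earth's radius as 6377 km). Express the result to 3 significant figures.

≈ 5.30×10^4 Gt

Required water volume = Δh × A = 0.145 m × 3.66×10^14 m² = 5.305×10^13 m³.
ρ_w = 998.2 kg m⁻³, so the mass of water = 5.305×10^13 m³ × 998.2 kg m⁻³ = 5.296×10^16 kg = 5.30×10^4 Gt (and the same mass of ice, by conservation).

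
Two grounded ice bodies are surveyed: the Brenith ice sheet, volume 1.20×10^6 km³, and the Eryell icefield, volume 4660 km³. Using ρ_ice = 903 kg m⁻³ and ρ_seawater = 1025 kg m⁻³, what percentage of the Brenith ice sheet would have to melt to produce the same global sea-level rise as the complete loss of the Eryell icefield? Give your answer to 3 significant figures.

Equal sea-level rise means equal mass of meltwater, i.e. equal mass of ice lost.
Ice mass of Eryell: 4.208×10^15 kg; ice mass of Brenith: 1.084×10^18 kg.
Fraction required = 4.208×10^15 / 1.084×10^18 = 3.88×10^-3 → 0.388 %.

≈ 0.388 %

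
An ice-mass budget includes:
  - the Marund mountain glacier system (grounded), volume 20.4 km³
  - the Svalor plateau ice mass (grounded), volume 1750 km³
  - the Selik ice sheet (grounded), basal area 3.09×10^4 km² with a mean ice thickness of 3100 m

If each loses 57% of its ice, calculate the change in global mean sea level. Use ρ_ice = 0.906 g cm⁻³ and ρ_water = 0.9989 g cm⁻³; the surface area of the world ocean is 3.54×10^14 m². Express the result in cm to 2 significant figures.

Marund: 0.57 × 20.4 km³ × (906/998.9) = 10.55 km³ of water.
Svalor: 0.57 × 1750 km³ × (906/998.9) = 904.7 km³ of water.
Selik: ice volume = 3.09×10^4 km² × 3100 m = 9.579×10^4 km³; 0.57 × 9.579×10^4 × (906/998.9) = 4.952×10^4 km³ of water.
Total added water ≈ 5.044×10^13 m³ over 3.54×10^14 m² → Δh = 0.142 m = 14 cm.

≈ 14 cm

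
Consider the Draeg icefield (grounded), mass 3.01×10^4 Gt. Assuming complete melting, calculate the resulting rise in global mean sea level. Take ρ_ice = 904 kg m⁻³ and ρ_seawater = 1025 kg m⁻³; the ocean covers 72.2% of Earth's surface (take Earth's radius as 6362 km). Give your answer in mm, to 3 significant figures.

Draeg: 3.01×10^4 Gt = 3.010×10^16 kg; dividing by ρ_w = 1025 kg m⁻³ gives 2.937×10^13 m³ of water.
Spread over 3.67×10^14 m² of ocean, Δh = 2.937×10^13 / 3.67×10^14 = 0.0800 m = 80.0 mm.

≈ 80.0 mm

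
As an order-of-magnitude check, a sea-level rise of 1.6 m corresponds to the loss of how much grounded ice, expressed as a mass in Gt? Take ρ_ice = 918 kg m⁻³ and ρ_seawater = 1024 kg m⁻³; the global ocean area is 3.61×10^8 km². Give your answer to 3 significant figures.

≈ 5.91×10^5 Gt

Required water volume = Δh × A = 1.6 m × 3.61×10^14 m² = 5.776×10^14 m³.
ρ_w = 1024 kg m⁻³, so the mass of water = 5.776×10^14 m³ × 1024 kg m⁻³ = 5.915×10^17 kg = 5.91×10^5 Gt (and the same mass of ice, by conservation).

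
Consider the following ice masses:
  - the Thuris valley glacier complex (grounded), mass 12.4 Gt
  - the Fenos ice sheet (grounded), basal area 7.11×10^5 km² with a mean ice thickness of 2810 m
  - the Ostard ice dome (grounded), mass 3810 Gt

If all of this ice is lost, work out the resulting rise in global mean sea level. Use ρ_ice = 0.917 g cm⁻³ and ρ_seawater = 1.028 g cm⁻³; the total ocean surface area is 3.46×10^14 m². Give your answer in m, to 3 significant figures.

≈ 5.16 m

Thuris: 12.4 Gt = 1.240×10^13 kg; dividing by ρ_w = 1.028 g cm⁻³ = 1028 kg m⁻³ gives 1.206×10^10 m³ of water.
Fenos: ice volume = 7.11×10^5 km² × 2810 m = 1.998×10^6 km³; 1.998×10^6 × (917/1028) = 1.782×10^6 km³ of water.
Ostard: 3810 Gt = 3.810×10^15 kg; dividing by ρ_w = 1028 kg m⁻³ gives 3.706×10^12 m³ of water.
Total added water ≈ 1.786×10^15 m³ over 3.46×10^14 m² → Δh = 5.16 m.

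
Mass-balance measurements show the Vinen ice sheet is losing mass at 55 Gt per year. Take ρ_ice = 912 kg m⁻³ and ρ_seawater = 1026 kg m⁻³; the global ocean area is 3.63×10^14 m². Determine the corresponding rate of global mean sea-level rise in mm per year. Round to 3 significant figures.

≈ 0.148 mm/yr

ρ_w = 1026 kg m⁻³. Annual water volume added = 55 Gt / ρ_w = 5.500×10^13 kg / 1026 kg m⁻³ = 5.361×10^10 m³.
Δh per year = 5.361×10^10 / 3.63×10^14 = 1.48×10^-4 m = 0.148 mm.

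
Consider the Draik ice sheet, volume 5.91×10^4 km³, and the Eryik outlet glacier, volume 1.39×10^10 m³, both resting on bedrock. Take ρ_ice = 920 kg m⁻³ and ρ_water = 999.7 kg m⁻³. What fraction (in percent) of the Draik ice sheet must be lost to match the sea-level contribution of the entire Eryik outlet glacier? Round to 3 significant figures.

≈ 0.0235 %

Equal sea-level rise means equal mass of meltwater, i.e. equal mass of ice lost.
Ice mass of Eryik: 1.279×10^13 kg; ice mass of Draik: 5.437×10^16 kg.
Fraction required = 1.279×10^13 / 5.437×10^16 = 2.35×10^-4 → 0.0235 %.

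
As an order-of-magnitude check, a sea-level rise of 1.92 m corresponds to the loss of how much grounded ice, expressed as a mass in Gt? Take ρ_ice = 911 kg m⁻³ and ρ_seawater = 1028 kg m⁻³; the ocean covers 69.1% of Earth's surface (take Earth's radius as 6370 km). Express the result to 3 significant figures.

≈ 6.95×10^5 Gt

Required water volume = Δh × A = 1.92 m × 3.52×10^14 m² = 6.765×10^14 m³.
ρ_w = 1028 kg m⁻³, so the mass of water = 6.765×10^14 m³ × 1028 kg m⁻³ = 6.954×10^17 kg = 6.95×10^5 Gt (and the same mass of ice, by conservation).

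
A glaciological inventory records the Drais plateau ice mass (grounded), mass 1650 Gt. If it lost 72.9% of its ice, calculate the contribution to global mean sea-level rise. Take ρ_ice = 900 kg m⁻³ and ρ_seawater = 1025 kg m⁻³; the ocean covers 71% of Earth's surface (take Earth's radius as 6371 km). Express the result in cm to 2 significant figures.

Drais: 0.729 × 1650 Gt = 1.203×10^15 kg; dividing by ρ_w = 1025 kg m⁻³ gives 1.174×10^12 m³ of water.
Spread over 3.62×10^14 m² of ocean, Δh = 1.174×10^12 / 3.62×10^14 = 3.24×10^-3 m = 0.32 cm.

≈ 0.32 cm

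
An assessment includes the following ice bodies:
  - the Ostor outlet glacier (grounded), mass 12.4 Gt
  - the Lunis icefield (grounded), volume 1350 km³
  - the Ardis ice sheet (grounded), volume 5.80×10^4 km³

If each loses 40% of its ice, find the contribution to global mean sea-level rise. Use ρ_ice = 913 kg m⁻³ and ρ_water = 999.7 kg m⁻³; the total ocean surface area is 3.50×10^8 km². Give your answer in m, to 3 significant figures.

≈ 0.0620 m

Ostor: 0.4 × 12.4 Gt = 4.960×10^12 kg; dividing by ρ_w = 999.7 kg m⁻³ gives 4.961×10^9 m³ of water.
Lunis: 0.4 × 1350 km³ × (913/999.7) = 493.2 km³ of water.
Ardis: 0.4 × 5.80×10^4 km³ × (913/999.7) = 2.119×10^4 km³ of water.
Total added water ≈ 2.169×10^13 m³ over 3.50×10^14 m² → Δh = 0.0620 m.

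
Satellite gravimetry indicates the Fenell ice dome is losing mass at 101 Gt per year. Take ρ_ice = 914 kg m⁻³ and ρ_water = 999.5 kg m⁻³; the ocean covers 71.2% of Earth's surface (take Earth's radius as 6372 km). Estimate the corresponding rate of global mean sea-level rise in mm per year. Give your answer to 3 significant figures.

ρ_w = 999.5 kg m⁻³. Annual water volume added = 101 Gt / ρ_w = 1.010×10^14 kg / 999.5 kg m⁻³ = 1.011×10^11 m³.
Δh per year = 1.011×10^11 / 3.63×10^14 = 2.78×10^-4 m = 0.278 mm.

≈ 0.278 mm/yr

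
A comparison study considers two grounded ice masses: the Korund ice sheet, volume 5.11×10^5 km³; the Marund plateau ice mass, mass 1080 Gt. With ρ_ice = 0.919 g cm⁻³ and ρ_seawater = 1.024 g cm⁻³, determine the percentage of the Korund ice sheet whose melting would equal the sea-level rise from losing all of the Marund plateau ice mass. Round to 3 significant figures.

Equal sea-level rise means equal mass of meltwater, i.e. equal mass of ice lost.
Ice mass of Marund: 1.080×10^15 kg; ice mass of Korund: 4.696×10^17 kg.
Fraction required = 1.080×10^15 / 4.696×10^17 = 2.30×10^-3 → 0.230 %.

≈ 0.230 %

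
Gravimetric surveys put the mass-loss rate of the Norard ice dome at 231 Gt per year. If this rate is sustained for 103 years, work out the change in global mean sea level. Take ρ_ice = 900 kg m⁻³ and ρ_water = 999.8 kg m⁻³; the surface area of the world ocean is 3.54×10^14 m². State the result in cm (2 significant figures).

≈ 6.7 cm

Total mass lost = 231 Gt/yr × 103 yr = 2.379×10^4 Gt = 2.379×10^16 kg.
ρ_w = 999.8 kg m⁻³, so water volume = 2.379×10^16 / 999.8 = 2.380×10^13 m³.
Δh = 2.380×10^13 / 3.54×10^14 = 0.0672 m = 6.7 cm.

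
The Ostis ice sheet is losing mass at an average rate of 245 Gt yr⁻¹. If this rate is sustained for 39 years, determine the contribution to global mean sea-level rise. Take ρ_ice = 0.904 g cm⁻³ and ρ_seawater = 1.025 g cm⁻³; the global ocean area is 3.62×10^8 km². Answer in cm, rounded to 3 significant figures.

≈ 2.58 cm

Total mass lost = 245 Gt/yr × 39 yr = 9555 Gt = 9.555×10^15 kg.
ρ_w = 1.025 g cm⁻³ = 1025 kg m⁻³, so water volume = 9.555×10^15 / 1025 = 9.322×10^12 m³.
Δh = 9.322×10^12 / 3.62×10^14 = 0.0258 m = 2.58 cm.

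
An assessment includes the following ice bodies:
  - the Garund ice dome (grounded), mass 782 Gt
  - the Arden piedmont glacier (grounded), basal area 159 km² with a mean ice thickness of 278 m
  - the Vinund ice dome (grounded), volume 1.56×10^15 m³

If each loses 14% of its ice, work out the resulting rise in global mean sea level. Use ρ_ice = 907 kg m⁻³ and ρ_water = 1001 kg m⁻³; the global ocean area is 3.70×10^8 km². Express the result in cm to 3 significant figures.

Garund: 0.14 × 782 Gt = 1.095×10^14 kg; dividing by ρ_w = 1001 kg m⁻³ gives 1.094×10^11 m³ of water.
Arden: ice volume = 159 km² × 278 m = 44.20 km³; 0.14 × 44.20 × (907/1001) = 5.607 km³ of water.
Vinund: 0.14 × 1.56×10^15 m³ × (907/1001) = 1.979×10^14 m³ of water.
Total added water ≈ 1.980×10^14 m³ over 3.70×10^14 m² → Δh = 0.535 m = 53.5 cm.

≈ 53.5 cm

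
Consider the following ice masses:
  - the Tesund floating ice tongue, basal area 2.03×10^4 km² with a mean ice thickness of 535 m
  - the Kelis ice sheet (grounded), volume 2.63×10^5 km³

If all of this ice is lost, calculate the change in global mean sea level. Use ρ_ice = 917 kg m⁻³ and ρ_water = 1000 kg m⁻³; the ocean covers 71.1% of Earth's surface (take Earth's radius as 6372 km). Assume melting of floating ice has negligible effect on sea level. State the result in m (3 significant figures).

≈ 0.665 m

The Tesund floating ice tongue is floating and already displaces its own weight of water, so its melt adds essentially nothing to sea level.
Kelis: 2.63×10^5 km³ × (917/1000) = 2.412×10^5 km³ of water.
Total added water ≈ 2.412×10^14 m³ over 3.63×10^14 m² → Δh = 0.665 m.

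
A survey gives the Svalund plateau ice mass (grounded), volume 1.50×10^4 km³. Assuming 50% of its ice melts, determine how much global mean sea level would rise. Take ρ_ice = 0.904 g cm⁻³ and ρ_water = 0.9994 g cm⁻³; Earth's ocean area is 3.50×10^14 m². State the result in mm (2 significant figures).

≈ 19 mm

Svalund: 0.5 × 1.50×10^4 km³ × (904/999.4) = 6784 km³ of water.
Spread over 3.50×10^14 m² of ocean, Δh = 6.784×10^12 / 3.50×10^14 = 0.0194 m = 19 mm.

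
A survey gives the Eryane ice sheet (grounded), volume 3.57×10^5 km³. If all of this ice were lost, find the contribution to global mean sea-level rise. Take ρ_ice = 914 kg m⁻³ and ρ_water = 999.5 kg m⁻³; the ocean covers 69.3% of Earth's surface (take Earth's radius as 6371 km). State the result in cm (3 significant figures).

Eryane: 3.57×10^5 km³ × (914/999.5) = 3.265×10^5 km³ of water.
Spread over 3.53×10^14 m² of ocean, Δh = 3.265×10^14 / 3.53×10^14 = 0.924 m = 92.4 cm.

≈ 92.4 cm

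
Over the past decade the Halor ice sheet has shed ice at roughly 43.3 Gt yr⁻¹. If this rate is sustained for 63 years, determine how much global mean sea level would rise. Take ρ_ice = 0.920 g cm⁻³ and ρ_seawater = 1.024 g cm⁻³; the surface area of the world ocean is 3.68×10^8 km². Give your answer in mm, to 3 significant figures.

≈ 7.24 mm

Total mass lost = 43.3 Gt/yr × 63 yr = 2728 Gt = 2.728×10^15 kg.
ρ_w = 1.024 g cm⁻³ = 1024 kg m⁻³, so water volume = 2.728×10^15 / 1024 = 2.664×10^12 m³.
Δh = 2.664×10^12 / 3.68×10^14 = 7.24×10^-3 m = 7.24 mm.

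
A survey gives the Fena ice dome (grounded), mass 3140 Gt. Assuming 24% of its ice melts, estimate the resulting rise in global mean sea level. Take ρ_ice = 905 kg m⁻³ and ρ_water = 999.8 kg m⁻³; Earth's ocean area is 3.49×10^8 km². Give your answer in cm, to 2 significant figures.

Fena: 0.24 × 3140 Gt = 7.536×10^14 kg; dividing by ρ_w = 999.8 kg m⁻³ gives 7.538×10^11 m³ of water.
Spread over 3.49×10^14 m² of ocean, Δh = 7.538×10^11 / 3.49×10^14 = 2.16×10^-3 m = 0.22 cm.

≈ 0.22 cm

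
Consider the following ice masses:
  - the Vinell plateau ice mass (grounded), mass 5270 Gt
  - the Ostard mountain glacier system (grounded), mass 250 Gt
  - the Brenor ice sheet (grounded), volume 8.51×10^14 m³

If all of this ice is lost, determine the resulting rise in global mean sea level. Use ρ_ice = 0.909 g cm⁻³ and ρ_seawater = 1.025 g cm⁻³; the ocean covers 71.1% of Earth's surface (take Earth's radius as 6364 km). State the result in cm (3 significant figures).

≈ 210 cm

Vinell: 5270 Gt = 5.270×10^15 kg; dividing by ρ_w = 1.025 g cm⁻³ = 1025 kg m⁻³ gives 5.141×10^12 m³ of water.
Ostard: 250 Gt = 2.500×10^14 kg; dividing by ρ_w = 1025 kg m⁻³ gives 2.439×10^11 m³ of water.
Brenor: 8.51×10^14 m³ × (909/1025) = 7.547×10^14 m³ of water.
Total added water ≈ 7.601×10^14 m³ over 3.62×10^14 m² → Δh = 2.10 m = 210 cm.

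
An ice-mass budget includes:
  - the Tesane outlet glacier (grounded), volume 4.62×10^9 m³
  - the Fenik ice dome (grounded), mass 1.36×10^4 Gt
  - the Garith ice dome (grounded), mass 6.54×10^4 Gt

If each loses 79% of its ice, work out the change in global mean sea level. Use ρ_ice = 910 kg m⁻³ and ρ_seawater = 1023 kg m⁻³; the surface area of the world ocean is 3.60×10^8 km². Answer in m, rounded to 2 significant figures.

≈ 0.17 m

Tesane: 0.79 × 4.62×10^9 m³ × (910/1023) = 3.247×10^9 m³ of water.
Fenik: 0.79 × 1.36×10^4 Gt = 1.074×10^16 kg; dividing by ρ_w = 1023 kg m⁻³ gives 1.050×10^13 m³ of water.
Garith: 0.79 × 6.54×10^4 Gt = 5.167×10^16 kg; dividing by ρ_w = 1023 kg m⁻³ gives 5.050×10^13 m³ of water.
Total added water ≈ 6.101×10^13 m³ over 3.60×10^14 m² → Δh = 0.169 m.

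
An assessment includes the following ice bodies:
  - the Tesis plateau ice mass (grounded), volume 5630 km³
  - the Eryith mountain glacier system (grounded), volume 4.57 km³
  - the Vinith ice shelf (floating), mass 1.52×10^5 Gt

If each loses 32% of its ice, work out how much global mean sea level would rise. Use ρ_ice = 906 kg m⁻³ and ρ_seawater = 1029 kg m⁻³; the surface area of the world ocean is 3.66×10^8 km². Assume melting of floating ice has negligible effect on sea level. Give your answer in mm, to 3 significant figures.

≈ 4.34 mm

Tesis: 0.32 × 5630 km³ × (906/1029) = 1586 km³ of water.
Eryith: 0.32 × 4.57 km³ × (906/1029) = 1.288 km³ of water.
The Vinith ice shelf is floating and already displaces its own weight of water, so its melt adds essentially nothing to sea level.
Total added water ≈ 1.588×10^12 m³ over 3.66×10^14 m² → Δh = 4.34×10^-3 m = 4.34 mm.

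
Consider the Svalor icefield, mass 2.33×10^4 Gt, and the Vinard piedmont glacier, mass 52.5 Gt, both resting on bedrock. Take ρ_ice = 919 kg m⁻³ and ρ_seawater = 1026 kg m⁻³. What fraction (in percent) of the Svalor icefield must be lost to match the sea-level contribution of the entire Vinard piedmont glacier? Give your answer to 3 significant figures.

Equal sea-level rise means equal mass of meltwater, i.e. equal mass of ice lost.
Ice mass of Vinard: 5.250×10^13 kg; ice mass of Svalor: 2.330×10^16 kg.
Fraction required = 5.250×10^13 / 2.330×10^16 = 2.25×10^-3 → 0.225 %.

≈ 0.225 %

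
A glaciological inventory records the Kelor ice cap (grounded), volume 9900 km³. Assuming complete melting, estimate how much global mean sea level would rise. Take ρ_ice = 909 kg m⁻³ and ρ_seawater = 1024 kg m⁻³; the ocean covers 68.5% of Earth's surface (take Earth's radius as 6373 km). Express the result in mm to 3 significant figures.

≈ 25.1 mm

Kelor: 9900 km³ × (909/1024) = 8788 km³ of water.
Spread over 3.50×10^14 m² of ocean, Δh = 8.788×10^12 / 3.50×10^14 = 0.0251 m = 25.1 mm.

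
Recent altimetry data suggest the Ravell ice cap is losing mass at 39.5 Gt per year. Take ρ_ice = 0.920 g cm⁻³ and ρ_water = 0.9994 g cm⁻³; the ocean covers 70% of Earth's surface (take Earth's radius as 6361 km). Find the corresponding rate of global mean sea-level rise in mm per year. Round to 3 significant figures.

≈ 0.111 mm/yr

ρ_w = 0.9994 g cm⁻³ = 999.4 kg m⁻³. Annual water volume added = 39.5 Gt / ρ_w = 3.950×10^13 kg / 999.4 kg m⁻³ = 3.952×10^10 m³.
Δh per year = 3.952×10^10 / 3.56×10^14 = 1.11×10^-4 m = 0.111 mm.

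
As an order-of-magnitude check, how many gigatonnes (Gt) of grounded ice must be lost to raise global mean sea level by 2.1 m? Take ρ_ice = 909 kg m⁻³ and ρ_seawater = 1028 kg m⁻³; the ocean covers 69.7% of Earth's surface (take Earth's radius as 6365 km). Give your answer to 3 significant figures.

Required water volume = Δh × A = 2.1 m × 3.55×10^14 m² = 7.452×10^14 m³.
ρ_w = 1028 kg m⁻³, so the mass of water = 7.452×10^14 m³ × 1028 kg m⁻³ = 7.660×10^17 kg = 7.66×10^5 Gt (and the same mass of ice, by conservation).

≈ 7.66×10^5 Gt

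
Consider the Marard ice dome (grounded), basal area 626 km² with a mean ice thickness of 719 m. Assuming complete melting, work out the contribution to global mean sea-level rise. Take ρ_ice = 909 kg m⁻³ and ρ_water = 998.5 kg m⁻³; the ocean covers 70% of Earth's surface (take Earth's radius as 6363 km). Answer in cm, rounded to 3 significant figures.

Marard: ice volume = 626 km² × 719 m = 450.1 km³; 450.1 × (909/998.5) = 409.8 km³ of water.
Spread over 3.56×10^14 m² of ocean, Δh = 4.098×10^11 / 3.56×10^14 = 1.15×10^-3 m = 0.115 cm.

≈ 0.115 cm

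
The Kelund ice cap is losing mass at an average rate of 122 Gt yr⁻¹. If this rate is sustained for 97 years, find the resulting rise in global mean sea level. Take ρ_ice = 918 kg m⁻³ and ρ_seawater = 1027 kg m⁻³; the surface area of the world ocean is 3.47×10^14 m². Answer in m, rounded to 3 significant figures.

≈ 0.0332 m

Total mass lost = 122 Gt/yr × 97 yr = 1.183×10^4 Gt = 1.183×10^16 kg.
ρ_w = 1027 kg m⁻³, so water volume = 1.183×10^16 / 1027 = 1.152×10^13 m³.
Δh = 1.152×10^13 / 3.47×10^14 = 0.0332 m.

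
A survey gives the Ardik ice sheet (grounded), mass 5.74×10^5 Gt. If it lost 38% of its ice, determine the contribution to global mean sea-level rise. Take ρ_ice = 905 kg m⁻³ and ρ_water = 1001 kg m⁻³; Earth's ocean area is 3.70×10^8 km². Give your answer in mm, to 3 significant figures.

≈ 589 mm

Ardik: 0.38 × 5.74×10^5 Gt = 2.181×10^17 kg; dividing by ρ_w = 1001 kg m⁻³ gives 2.179×10^14 m³ of water.
Spread over 3.70×10^14 m² of ocean, Δh = 2.179×10^14 / 3.70×10^14 = 0.589 m = 589 mm.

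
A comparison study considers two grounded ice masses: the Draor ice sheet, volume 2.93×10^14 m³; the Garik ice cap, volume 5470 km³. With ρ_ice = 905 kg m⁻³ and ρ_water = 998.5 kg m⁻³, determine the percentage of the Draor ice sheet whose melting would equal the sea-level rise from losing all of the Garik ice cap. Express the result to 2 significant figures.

Equal sea-level rise means equal mass of meltwater, i.e. equal mass of ice lost.
Ice mass of Garik: 4.950×10^15 kg; ice mass of Draor: 2.652×10^17 kg.
Fraction required = 4.950×10^15 / 2.652×10^17 = 0.0187 → 1.9 %.

≈ 1.9 %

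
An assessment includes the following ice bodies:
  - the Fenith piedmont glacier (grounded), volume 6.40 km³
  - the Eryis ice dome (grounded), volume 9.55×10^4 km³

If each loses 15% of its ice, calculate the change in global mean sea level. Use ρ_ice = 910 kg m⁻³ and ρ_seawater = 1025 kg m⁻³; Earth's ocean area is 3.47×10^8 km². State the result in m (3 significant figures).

≈ 0.0367 m

Fenith: 0.15 × 6.40 km³ × (910/1025) = 0.8523 km³ of water.
Eryis: 0.15 × 9.55×10^4 km³ × (910/1025) = 1.272×10^4 km³ of water.
Total added water ≈ 1.272×10^13 m³ over 3.47×10^14 m² → Δh = 0.0367 m.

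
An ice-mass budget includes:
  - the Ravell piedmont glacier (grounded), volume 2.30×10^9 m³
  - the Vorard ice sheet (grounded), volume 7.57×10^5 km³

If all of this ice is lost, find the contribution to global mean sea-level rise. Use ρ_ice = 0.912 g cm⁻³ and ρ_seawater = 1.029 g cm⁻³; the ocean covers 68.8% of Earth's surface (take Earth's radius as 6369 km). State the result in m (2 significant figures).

Ravell: 2.30×10^9 m³ × (912/1029) = 2.038×10^9 m³ of water.
Vorard: 7.57×10^5 km³ × (912/1029) = 6.709×10^5 km³ of water.
Total added water ≈ 6.709×10^14 m³ over 3.51×10^14 m² → Δh = 1.91 m.

≈ 1.9 m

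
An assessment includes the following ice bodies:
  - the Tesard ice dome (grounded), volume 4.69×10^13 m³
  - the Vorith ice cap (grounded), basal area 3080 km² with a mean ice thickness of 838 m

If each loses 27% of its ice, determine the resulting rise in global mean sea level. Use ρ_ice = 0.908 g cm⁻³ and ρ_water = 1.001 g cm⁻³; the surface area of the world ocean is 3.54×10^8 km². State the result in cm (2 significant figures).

≈ 3.4 cm

Tesard: 0.27 × 4.69×10^13 m³ × (908/1001) = 1.149×10^13 m³ of water.
Vorith: ice volume = 3080 km² × 838 m = 2581 km³; 0.27 × 2581 × (908/1001) = 632.1 km³ of water.
Total added water ≈ 1.212×10^13 m³ over 3.54×10^14 m² → Δh = 0.0342 m = 3.4 cm.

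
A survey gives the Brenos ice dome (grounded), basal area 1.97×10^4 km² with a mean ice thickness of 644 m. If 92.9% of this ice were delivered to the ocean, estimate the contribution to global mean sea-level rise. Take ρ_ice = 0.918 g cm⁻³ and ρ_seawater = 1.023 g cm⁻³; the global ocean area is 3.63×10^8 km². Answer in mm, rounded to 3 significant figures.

≈ 29.1 mm

Brenos: ice volume = 1.97×10^4 km² × 644 m = 1.269×10^4 km³; 0.929 × 1.269×10^4 × (918/1023) = 1.058×10^4 km³ of water.
Spread over 3.63×10^14 m² of ocean, Δh = 1.058×10^13 / 3.63×10^14 = 0.0291 m = 29.1 mm.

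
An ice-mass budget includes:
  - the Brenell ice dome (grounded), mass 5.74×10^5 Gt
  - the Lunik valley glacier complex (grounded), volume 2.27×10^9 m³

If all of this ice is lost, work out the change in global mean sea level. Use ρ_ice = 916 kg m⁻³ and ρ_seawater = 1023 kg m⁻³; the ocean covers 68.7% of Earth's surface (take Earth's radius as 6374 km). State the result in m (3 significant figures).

Brenell: 5.74×10^5 Gt = 5.740×10^17 kg; dividing by ρ_w = 1023 kg m⁻³ gives 5.611×10^14 m³ of water.
Lunik: 2.27×10^9 m³ × (916/1023) = 2.033×10^9 m³ of water.
Total added water ≈ 5.611×10^14 m³ over 3.51×10^14 m² → Δh = 1.60 m.

≈ 1.60 m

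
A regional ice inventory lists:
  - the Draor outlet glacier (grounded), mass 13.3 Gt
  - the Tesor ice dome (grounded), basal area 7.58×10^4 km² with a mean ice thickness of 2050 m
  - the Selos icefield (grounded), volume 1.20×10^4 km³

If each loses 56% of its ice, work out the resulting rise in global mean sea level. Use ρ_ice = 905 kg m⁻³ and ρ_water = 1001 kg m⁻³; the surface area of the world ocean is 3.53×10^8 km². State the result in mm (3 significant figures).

≈ 240 mm

Draor: 0.56 × 13.3 Gt = 7.448×10^12 kg; dividing by ρ_w = 1001 kg m⁻³ gives 7.441×10^9 m³ of water.
Tesor: ice volume = 7.58×10^4 km² × 2050 m = 1.554×10^5 km³; 0.56 × 1.554×10^5 × (905/1001) = 7.867×10^4 km³ of water.
Selos: 0.56 × 1.20×10^4 km³ × (905/1001) = 6076 km³ of water.
Total added water ≈ 8.476×10^13 m³ over 3.53×10^14 m² → Δh = 0.240 m = 240 mm.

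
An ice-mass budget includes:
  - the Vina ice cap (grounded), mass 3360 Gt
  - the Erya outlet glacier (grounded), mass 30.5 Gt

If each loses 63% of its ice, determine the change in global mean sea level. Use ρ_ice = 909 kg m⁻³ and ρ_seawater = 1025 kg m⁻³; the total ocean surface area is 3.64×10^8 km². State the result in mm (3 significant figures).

Vina: 0.63 × 3360 Gt = 2.117×10^15 kg; dividing by ρ_w = 1025 kg m⁻³ gives 2.065×10^12 m³ of water.
Erya: 0.63 × 30.5 Gt = 1.922×10^13 kg; dividing by ρ_w = 1025 kg m⁻³ gives 1.875×10^10 m³ of water.
Total added water ≈ 2.084×10^12 m³ over 3.64×10^14 m² → Δh = 5.73×10^-3 m = 5.73 mm.

≈ 5.73 mm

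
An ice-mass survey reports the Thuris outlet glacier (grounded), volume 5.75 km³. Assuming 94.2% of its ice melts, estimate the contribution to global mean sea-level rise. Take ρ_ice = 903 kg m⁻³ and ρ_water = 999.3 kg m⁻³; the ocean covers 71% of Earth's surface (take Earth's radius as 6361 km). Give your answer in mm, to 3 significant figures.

≈ 0.0136 mm

Thuris: 0.942 × 5.75 km³ × (903/999.3) = 4.895 km³ of water.
Spread over 3.61×10^14 m² of ocean, Δh = 4.895×10^9 / 3.61×10^14 = 1.36×10^-5 m = 0.0136 mm.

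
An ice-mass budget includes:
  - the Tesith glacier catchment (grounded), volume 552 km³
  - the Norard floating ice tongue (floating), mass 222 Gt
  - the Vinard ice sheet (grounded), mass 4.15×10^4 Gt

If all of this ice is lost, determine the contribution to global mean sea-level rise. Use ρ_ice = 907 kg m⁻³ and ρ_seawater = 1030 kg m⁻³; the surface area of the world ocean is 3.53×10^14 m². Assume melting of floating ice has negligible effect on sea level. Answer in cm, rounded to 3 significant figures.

Tesith: 552 km³ × (907/1030) = 486.1 km³ of water.
The Norard floating ice tongue is floating and already displaces its own weight of water, so its melt adds essentially nothing to sea level.
Vinard: 4.15×10^4 Gt = 4.150×10^16 kg; dividing by ρ_w = 1030 kg m⁻³ gives 4.029×10^13 m³ of water.
Total added water ≈ 4.078×10^13 m³ over 3.53×10^14 m² → Δh = 0.116 m = 11.6 cm.

≈ 11.6 cm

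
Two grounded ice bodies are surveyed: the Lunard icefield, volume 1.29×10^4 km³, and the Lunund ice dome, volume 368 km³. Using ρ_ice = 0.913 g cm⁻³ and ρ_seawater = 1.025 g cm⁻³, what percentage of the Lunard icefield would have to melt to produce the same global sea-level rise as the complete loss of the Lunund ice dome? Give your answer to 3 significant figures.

≈ 2.85 %

Equal sea-level rise means equal mass of meltwater, i.e. equal mass of ice lost.
Ice mass of Lunund: 3.360×10^14 kg; ice mass of Lunard: 1.178×10^16 kg.
Fraction required = 3.360×10^14 / 1.178×10^16 = 0.0285 → 2.85 %.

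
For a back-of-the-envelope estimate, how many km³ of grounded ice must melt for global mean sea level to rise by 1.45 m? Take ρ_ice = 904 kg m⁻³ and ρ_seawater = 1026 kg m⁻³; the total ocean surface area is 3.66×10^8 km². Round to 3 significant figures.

≈ 6.02×10^5 km³

Required water volume = Δh × A = 1.45 m × 3.66×10^14 m² = 5.307×10^14 m³ = 5.307×10^5 km³.
Ice volume = water volume × ρ_w/ρ_ice = 5.307×10^5 × 1026/904 = 6.02×10^5 km³.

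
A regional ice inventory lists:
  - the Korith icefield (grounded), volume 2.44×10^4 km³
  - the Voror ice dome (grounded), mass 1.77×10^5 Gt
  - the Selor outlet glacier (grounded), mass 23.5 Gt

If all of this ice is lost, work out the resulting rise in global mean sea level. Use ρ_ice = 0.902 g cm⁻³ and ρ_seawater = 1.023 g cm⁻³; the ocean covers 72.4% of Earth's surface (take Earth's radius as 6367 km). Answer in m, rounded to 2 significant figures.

≈ 0.53 m

Korith: 2.44×10^4 km³ × (902/1023) = 2.151×10^4 km³ of water.
Voror: 1.77×10^5 Gt = 1.770×10^17 kg; dividing by ρ_w = 1.023 g cm⁻³ = 1023 kg m⁻³ gives 1.730×10^14 m³ of water.
Selor: 23.5 Gt = 2.350×10^13 kg; dividing by ρ_w = 1023 kg m⁻³ gives 2.297×10^10 m³ of water.
Total added water ≈ 1.946×10^14 m³ over 3.69×10^14 m² → Δh = 0.528 m.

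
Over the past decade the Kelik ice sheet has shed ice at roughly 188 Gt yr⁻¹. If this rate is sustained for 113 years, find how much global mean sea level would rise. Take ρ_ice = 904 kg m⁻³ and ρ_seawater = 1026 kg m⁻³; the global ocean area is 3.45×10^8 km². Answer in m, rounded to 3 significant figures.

≈ 0.0600 m

Total mass lost = 188 Gt/yr × 113 yr = 2.124×10^4 Gt = 2.124×10^16 kg.
ρ_w = 1026 kg m⁻³, so water volume = 2.124×10^16 / 1026 = 2.071×10^13 m³.
Δh = 2.071×10^13 / 3.45×10^14 = 0.0600 m.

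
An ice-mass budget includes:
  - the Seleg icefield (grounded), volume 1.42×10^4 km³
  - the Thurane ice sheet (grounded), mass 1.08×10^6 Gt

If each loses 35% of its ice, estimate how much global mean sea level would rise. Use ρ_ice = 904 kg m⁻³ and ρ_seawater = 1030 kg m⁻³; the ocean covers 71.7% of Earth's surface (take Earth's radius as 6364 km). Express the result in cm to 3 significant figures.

Seleg: 0.35 × 1.42×10^4 km³ × (904/1030) = 4362 km³ of water.
Thurane: 0.35 × 1.08×10^6 Gt = 3.780×10^17 kg; dividing by ρ_w = 1030 kg m⁻³ gives 3.670×10^14 m³ of water.
Total added water ≈ 3.714×10^14 m³ over 3.65×10^14 m² → Δh = 1.02 m = 102 cm.

≈ 102 cm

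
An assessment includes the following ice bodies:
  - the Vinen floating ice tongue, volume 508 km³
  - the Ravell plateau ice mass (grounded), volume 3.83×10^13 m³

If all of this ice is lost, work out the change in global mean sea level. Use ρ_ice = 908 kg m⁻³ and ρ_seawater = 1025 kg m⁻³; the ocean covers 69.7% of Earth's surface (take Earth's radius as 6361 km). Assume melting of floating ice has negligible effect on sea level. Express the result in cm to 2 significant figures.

The Vinen floating ice tongue is floating and already displaces its own weight of water, so its melt adds essentially nothing to sea level.
Ravell: 3.83×10^13 m³ × (908/1025) = 3.393×10^13 m³ of water.
Total added water ≈ 3.393×10^13 m³ over 3.54×10^14 m² → Δh = 0.0957 m = 9.6 cm.

≈ 9.6 cm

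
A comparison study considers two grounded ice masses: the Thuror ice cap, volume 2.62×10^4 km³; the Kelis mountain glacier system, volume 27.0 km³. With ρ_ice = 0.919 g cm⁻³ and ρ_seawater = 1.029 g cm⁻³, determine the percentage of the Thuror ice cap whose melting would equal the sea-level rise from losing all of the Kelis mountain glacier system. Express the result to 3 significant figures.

Equal sea-level rise means equal mass of meltwater, i.e. equal mass of ice lost.
Ice mass of Kelis: 2.481×10^13 kg; ice mass of Thuror: 2.408×10^16 kg.
Fraction required = 2.481×10^13 / 2.408×10^16 = 1.03×10^-3 → 0.103 %.

≈ 0.103 %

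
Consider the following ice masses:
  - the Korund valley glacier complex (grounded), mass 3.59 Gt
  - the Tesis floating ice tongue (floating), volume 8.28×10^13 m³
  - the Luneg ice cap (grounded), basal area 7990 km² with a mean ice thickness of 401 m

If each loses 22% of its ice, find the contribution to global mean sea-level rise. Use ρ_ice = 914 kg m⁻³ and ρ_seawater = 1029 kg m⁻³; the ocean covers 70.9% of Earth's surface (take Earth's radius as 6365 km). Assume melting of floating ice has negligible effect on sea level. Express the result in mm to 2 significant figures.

Korund: 0.22 × 3.59 Gt = 7.898×10^11 kg; dividing by ρ_w = 1029 kg m⁻³ gives 7.675×10^8 m³ of water.
The Tesis floating ice tongue is floating and already displaces its own weight of water, so its melt adds essentially nothing to sea level.
Luneg: ice volume = 7990 km² × 401 m = 3204 km³; 0.22 × 3204 × (914/1029) = 626.1 km³ of water.
Total added water ≈ 6.269×10^11 m³ over 3.61×10^14 m² → Δh = 1.74×10^-3 m = 1.7 mm.

≈ 1.7 mm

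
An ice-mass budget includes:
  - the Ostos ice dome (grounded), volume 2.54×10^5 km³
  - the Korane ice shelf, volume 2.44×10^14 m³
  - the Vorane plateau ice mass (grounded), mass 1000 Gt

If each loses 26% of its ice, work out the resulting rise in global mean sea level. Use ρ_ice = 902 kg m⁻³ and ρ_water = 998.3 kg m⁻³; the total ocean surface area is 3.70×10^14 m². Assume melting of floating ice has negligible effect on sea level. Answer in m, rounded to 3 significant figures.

≈ 0.162 m

Ostos: 0.26 × 2.54×10^5 km³ × (902/998.3) = 5.967×10^4 km³ of water.
The Korane ice shelf is floating and already displaces its own weight of water, so its melt adds essentially nothing to sea level.
Vorane: 0.26 × 1000 Gt = 2.600×10^14 kg; dividing by ρ_w = 998.3 kg m⁻³ gives 2.604×10^11 m³ of water.
Total added water ≈ 5.993×10^13 m³ over 3.70×10^14 m² → Δh = 0.162 m.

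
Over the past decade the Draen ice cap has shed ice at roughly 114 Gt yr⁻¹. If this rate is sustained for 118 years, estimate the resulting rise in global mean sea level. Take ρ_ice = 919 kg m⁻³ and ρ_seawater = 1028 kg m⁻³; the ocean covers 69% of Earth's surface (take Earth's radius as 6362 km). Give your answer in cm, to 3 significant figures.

Total mass lost = 114 Gt/yr × 118 yr = 1.345×10^4 Gt = 1.345×10^16 kg.
ρ_w = 1028 kg m⁻³, so water volume = 1.345×10^16 / 1028 = 1.309×10^13 m³.
Δh = 1.309×10^13 / 3.51×10^14 = 0.0373 m = 3.73 cm.

≈ 3.73 cm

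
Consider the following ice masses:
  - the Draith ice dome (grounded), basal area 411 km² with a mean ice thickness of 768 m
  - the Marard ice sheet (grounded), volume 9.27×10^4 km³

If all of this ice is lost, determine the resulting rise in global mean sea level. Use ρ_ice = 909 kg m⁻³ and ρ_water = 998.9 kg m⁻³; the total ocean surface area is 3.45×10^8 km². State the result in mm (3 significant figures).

Draith: ice volume = 411 km² × 768 m = 315.6 km³; 315.6 × (909/998.9) = 287.2 km³ of water.
Marard: 9.27×10^4 km³ × (909/998.9) = 8.436×10^4 km³ of water.
Total added water ≈ 8.464×10^13 m³ over 3.45×10^14 m² → Δh = 0.245 m = 245 mm.

≈ 245 mm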